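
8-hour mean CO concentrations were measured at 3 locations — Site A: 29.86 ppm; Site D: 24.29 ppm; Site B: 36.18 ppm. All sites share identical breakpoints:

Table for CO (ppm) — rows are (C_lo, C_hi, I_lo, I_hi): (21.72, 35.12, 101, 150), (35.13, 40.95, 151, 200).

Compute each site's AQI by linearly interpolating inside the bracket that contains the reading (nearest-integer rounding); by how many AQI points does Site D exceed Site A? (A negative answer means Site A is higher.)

Site A: row 21.72–35.12 (AQI 101–150). (150−101)·(29.86−21.72)/(35.12−21.72) + 101 = 49·8.14/13.40 + 101 ≈ 130.77 → 131.
Site D: row 21.72–35.12 (AQI 101–150). (150−101)·(24.29−21.72)/(35.12−21.72) + 101 = 49·2.57/13.40 + 101 ≈ 110.40 → 110.
Site B: 36.18 ∈ [35.13, 40.95] ↔ index [151, 200].
151 + (36.18−35.13)·(200−151)/(40.95−35.13) = 151 + 1.05·49/5.82 ≈ 159.84, so AQI = 160.
AQIs: Site A=131, Site D=110, Site B=160. Site D (110) − Site A (131) = -21.

-21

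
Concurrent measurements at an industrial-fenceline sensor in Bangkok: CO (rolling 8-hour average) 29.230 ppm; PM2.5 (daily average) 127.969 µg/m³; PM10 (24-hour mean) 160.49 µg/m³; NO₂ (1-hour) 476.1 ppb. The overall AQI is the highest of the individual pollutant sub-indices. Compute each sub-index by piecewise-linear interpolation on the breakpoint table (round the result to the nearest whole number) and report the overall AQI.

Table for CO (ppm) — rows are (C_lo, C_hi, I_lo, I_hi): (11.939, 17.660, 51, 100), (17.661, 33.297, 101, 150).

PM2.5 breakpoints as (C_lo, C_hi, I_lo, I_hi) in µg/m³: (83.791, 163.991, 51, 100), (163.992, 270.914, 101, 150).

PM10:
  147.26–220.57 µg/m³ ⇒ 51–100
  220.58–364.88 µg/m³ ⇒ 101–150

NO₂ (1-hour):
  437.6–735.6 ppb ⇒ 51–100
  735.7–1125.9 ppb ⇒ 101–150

CO 29.230: bracket 17.661–33.297 → index 101–150; slope 49/15.636, offset 11.569.
AQI = 101 + 49/15.636·11.569 ≈ 137.25 ⇒ 137.
PM2.5 127.969: bracket 83.791–163.991 → index 51–100; slope 49/80.200, offset 44.178.
AQI = 51 + 49/80.200·44.178 ≈ 77.99 ⇒ 78.
PM10: row 147.26–220.57 (AQI 51–100). (100−51)·(160.49−147.26)/(220.57−147.26) + 51 = 49·13.23/73.31 + 51 ≈ 59.84 → 60.
NO₂: 476.1 ∈ [437.6, 735.6] ↔ index [51, 100].
51 + (476.1−437.6)·(100−51)/(735.6−437.6) = 51 + 38.5·49/298.0 ≈ 57.33, so AQI = 57.
Sub-indices: CO→137, PM2.5→78, PM10→60, NO₂→57. Overall AQI = max = 137; dominant pollutant is CO.

137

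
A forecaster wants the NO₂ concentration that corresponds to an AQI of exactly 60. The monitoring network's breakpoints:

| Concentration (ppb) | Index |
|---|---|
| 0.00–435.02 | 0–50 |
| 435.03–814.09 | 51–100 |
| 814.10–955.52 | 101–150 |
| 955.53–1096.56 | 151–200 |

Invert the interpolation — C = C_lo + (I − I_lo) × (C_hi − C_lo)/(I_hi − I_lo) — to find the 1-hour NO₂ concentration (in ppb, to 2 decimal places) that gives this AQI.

AQI 60 lies in the 51–100 band, which corresponds to 435.03–814.09 ppb.
C = 435.03 + (60−51)×(814.09−435.03)/(100−51) = 435.03 + 9×379.06/49 ≈ 504.6533 ppb → 504.65 ppb to 2 dp.

504.65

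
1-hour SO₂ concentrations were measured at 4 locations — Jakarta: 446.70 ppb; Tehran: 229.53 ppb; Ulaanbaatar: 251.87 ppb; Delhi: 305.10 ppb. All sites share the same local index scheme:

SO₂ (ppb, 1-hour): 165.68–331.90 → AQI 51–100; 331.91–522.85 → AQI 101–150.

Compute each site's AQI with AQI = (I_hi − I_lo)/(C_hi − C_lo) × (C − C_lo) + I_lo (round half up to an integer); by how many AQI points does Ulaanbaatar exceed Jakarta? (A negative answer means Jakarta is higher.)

-54

Jakarta 446.70: bracket 331.91–522.85 → index 101–150; slope 49/190.94, offset 114.79.
AQI = 101 + 49/190.94·114.79 ≈ 130.46 ⇒ 130.
Tehran 229.53: bracket 165.68–331.90 → index 51–100; slope 49/166.22, offset 63.85.
AQI = 51 + 49/166.22·63.85 ≈ 69.82 ⇒ 70.
Ulaanbaatar: 251.87 lies in 165.68–331.90, so I_lo=51, I_hi=100, C_lo=165.68, C_hi=331.90.
(100−51)/(331.90−165.68) × (251.87−165.68) + 51 = 49/166.22 × 86.19 + 51 ≈ 76.41 → 76.
Delhi: 305.10 lies in 165.68–331.90, so I_lo=51, I_hi=100, C_lo=165.68, C_hi=331.90.
(100−51)/(331.90−165.68) × (305.10−165.68) + 51 = 49/166.22 × 139.42 + 51 ≈ 92.10 → 92.
AQIs: Jakarta=130, Tehran=70, Ulaanbaatar=76, Delhi=92. Ulaanbaatar (76) − Jakarta (130) = -54.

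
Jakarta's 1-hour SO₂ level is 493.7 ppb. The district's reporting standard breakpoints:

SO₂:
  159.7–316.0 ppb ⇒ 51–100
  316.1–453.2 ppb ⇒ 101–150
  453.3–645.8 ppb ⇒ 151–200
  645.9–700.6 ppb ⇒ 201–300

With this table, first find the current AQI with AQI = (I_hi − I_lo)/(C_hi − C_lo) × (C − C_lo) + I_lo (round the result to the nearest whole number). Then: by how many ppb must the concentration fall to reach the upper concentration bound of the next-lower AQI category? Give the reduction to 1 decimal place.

SO₂: 493.7 ∈ [453.3, 645.8] ↔ index [151, 200].
151 + (493.7−453.3)·(200−151)/(645.8−453.3) = 151 + 40.4·49/192.5 ≈ 161.28, so AQI = 161.
Current AQI 161 is in the Unhealthy range (151–200). The next-lower category tops out at AQI 150, whose upper concentration bound is 453.2 ppb.
Reduction needed = 493.7 − 453.2 = 40.5 ppb.

40.5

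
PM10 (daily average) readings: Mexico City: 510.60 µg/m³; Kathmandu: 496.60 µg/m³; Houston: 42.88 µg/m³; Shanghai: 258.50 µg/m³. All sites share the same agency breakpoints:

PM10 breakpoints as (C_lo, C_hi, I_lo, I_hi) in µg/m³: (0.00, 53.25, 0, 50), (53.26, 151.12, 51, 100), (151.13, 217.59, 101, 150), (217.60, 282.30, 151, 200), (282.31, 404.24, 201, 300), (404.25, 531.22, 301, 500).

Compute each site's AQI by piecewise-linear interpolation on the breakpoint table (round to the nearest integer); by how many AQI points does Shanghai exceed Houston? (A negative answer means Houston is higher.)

Mexico City: 510.60 lies in 404.25–531.22, so I_lo=301, I_hi=500, C_lo=404.25, C_hi=531.22.
(500−301)/(531.22−404.25) × (510.60−404.25) + 301 = 199/126.97 × 106.35 + 301 ≈ 467.68 → 468.
Kathmandu: 496.60 ∈ [404.25, 531.22] ↔ index [301, 500].
301 + (496.60−404.25)·(500−301)/(531.22−404.25) = 301 + 92.35·199/126.97 ≈ 445.74, so AQI = 446.
Houston: 42.88 lies in 0.00–53.25, so I_lo=0, I_hi=50, C_lo=0.00, C_hi=53.25.
(50−0)/(53.25−0.00) × (42.88−0.00) + 0 = 50/53.25 × 42.88 + 0 ≈ 40.26 → 40.
Shanghai: 258.50 lies in 217.60–282.30, so I_lo=151, I_hi=200, C_lo=217.60, C_hi=282.30.
(200−151)/(282.30−217.60) × (258.50−217.60) + 151 = 49/64.70 × 40.90 + 151 ≈ 181.98 → 182.
AQIs: Mexico City=468, Kathmandu=446, Houston=40, Shanghai=182. Shanghai (182) − Houston (40) = 142.

142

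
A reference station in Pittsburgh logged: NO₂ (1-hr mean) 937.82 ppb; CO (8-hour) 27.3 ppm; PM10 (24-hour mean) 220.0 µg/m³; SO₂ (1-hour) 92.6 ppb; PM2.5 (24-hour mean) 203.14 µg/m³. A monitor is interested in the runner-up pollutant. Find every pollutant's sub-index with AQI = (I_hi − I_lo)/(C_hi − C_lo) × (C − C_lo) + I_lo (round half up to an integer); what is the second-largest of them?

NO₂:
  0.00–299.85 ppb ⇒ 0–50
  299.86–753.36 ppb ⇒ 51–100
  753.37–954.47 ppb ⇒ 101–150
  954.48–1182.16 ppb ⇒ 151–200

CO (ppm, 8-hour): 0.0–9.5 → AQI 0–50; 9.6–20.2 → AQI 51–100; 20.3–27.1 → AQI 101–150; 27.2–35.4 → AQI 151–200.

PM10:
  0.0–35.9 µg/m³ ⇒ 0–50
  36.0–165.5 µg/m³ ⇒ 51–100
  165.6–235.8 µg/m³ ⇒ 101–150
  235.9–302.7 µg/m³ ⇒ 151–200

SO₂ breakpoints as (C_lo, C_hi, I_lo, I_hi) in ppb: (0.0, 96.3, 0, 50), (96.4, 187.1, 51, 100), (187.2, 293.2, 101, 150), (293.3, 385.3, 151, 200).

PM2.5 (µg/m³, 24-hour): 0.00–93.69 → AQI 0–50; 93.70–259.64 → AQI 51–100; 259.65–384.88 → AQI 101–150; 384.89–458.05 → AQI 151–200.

NO₂: row 753.37–954.47 (AQI 101–150). (150−101)·(937.82−753.37)/(954.47−753.37) + 101 = 49·184.45/201.10 + 101 ≈ 145.94 → 146.
CO: row 27.2–35.4 (AQI 151–200). (200−151)·(27.3−27.2)/(35.4−27.2) + 151 = 49·0.1/8.2 + 151 ≈ 151.60 → 152.
PM10 220.0: bracket 165.6–235.8 → index 101–150; slope 49/70.2, offset 54.4.
AQI = 101 + 49/70.2·54.4 ≈ 138.97 ⇒ 139.
SO₂ 92.6: bracket 0.0–96.3 → index 0–50; slope 50/96.3, offset 92.6.
AQI = 0 + 50/96.3·92.6 ≈ 48.08 ⇒ 48.
PM2.5: 203.14 ∈ [93.70, 259.64] ↔ index [51, 100].
51 + (203.14−93.70)·(100−51)/(259.64−93.70) = 51 + 109.44·49/165.94 ≈ 83.32, so AQI = 83.
Sub-indices: NO₂→146, CO→152, PM10→139, SO₂→48, PM2.5→83. Ranked high→low: 152, 146, 139, 83, 48. Second-highest sub-index = 146.

146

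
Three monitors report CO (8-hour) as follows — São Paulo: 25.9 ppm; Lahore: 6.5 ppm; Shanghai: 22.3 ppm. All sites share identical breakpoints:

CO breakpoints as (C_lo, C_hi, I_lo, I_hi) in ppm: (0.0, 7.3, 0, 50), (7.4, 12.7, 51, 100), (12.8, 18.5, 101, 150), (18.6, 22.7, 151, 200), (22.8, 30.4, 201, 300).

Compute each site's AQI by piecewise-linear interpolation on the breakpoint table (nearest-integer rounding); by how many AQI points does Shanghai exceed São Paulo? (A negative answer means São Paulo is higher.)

São Paulo: row 22.8–30.4 (AQI 201–300). (300−201)·(25.9−22.8)/(30.4−22.8) + 201 = 99·3.1/7.6 + 201 ≈ 241.38 → 241.
Lahore 6.5: bracket 0.0–7.3 → index 0–50; slope 50/7.3, offset 6.5.
AQI = 0 + 50/7.3·6.5 ≈ 44.52 ⇒ 45.
Shanghai: row 18.6–22.7 (AQI 151–200). (200−151)·(22.3−18.6)/(22.7−18.6) + 151 = 49·3.7/4.1 + 151 ≈ 195.22 → 195.
AQIs: São Paulo=241, Lahore=45, Shanghai=195. Shanghai (195) − São Paulo (241) = -46.

-46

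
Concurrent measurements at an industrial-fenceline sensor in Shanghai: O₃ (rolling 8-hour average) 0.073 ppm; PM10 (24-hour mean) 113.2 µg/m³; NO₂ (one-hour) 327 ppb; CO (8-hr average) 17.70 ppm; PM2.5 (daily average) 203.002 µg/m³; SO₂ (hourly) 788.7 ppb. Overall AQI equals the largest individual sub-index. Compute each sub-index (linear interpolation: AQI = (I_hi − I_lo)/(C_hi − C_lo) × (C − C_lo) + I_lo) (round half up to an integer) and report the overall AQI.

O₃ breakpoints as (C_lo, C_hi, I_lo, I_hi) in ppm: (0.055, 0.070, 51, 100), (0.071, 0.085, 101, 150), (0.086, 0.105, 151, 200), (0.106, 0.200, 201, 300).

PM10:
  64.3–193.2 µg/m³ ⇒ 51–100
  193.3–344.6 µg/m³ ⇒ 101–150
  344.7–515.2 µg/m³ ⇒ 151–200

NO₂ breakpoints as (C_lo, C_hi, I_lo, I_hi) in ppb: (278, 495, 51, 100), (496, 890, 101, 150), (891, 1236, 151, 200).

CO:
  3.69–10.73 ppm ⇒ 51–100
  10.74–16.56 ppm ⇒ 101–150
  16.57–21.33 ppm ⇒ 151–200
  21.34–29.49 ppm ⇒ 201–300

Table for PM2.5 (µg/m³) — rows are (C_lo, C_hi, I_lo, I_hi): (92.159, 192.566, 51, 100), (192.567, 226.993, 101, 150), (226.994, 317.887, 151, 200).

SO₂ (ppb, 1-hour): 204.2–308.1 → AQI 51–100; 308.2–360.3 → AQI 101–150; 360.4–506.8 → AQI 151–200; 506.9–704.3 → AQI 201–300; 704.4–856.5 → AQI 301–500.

O₃: 0.073 ∈ [0.071, 0.085] ↔ index [101, 150].
101 + (0.073−0.071)·(150−101)/(0.085−0.071) = 101 + 0.002·49/0.014 ≈ 108.00, so AQI = 108.
PM10: 113.2 lies in 64.3–193.2, so I_lo=51, I_hi=100, C_lo=64.3, C_hi=193.2.
(100−51)/(193.2−64.3) × (113.2−64.3) + 51 = 49/128.9 × 48.9 + 51 ≈ 69.59 → 70.
NO₂: 327 lies in 278–495, so I_lo=51, I_hi=100, C_lo=278, C_hi=495.
(100−51)/(495−278) × (327−278) + 51 = 49/217 × 49 + 51 ≈ 62.06 → 62.
CO 17.70: bracket 16.57–21.33 → index 151–200; slope 49/4.76, offset 1.13.
AQI = 151 + 49/4.76·1.13 ≈ 162.63 ⇒ 163.
PM2.5 203.002: bracket 192.567–226.993 → index 101–150; slope 49/34.426, offset 10.435.
AQI = 101 + 49/34.426·10.435 ≈ 115.85 ⇒ 116.
SO₂: row 704.4–856.5 (AQI 301–500). (500−301)·(788.7−704.4)/(856.5−704.4) + 301 = 199·84.3/152.1 + 301 ≈ 411.29 → 411.
Sub-indices: O₃→108, PM10→70, NO₂→62, CO→163, PM2.5→116, SO₂→411. Overall AQI = max = 411; dominant pollutant is SO₂.
AQI 411: Hazardous.

411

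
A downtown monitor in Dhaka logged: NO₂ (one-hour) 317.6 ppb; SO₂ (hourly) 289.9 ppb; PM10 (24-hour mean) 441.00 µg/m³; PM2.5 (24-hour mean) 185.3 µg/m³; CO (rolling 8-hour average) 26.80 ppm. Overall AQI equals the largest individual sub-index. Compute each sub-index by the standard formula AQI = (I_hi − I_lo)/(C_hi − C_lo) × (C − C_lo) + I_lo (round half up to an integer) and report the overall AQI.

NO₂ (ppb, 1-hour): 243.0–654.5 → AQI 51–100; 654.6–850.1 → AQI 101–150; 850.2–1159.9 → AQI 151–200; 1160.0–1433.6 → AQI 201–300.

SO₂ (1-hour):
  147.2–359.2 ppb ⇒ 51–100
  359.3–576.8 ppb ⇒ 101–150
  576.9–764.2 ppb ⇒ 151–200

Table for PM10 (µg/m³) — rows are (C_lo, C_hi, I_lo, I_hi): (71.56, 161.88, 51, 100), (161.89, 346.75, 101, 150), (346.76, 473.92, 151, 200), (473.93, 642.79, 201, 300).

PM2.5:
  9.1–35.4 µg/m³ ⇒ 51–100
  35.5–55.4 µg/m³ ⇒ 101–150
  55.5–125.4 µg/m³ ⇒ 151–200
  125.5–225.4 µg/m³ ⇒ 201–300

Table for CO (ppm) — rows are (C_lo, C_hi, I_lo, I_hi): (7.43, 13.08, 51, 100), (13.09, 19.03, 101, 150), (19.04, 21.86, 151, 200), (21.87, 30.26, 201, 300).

NO₂: 317.6 ∈ [243.0, 654.5] ↔ index [51, 100].
51 + (317.6−243.0)·(100−51)/(654.5−243.0) = 51 + 74.6·49/411.5 ≈ 59.88, so AQI = 60.
SO₂: 289.9 ∈ [147.2, 359.2] ↔ index [51, 100].
51 + (289.9−147.2)·(100−51)/(359.2−147.2) = 51 + 142.7·49/212.0 ≈ 83.98, so AQI = 84.
PM10: 441.00 lies in 346.76–473.92, so I_lo=151, I_hi=200, C_lo=346.76, C_hi=473.92.
(200−151)/(473.92−346.76) × (441.00−346.76) + 151 = 49/127.16 × 94.24 + 151 ≈ 187.31 → 187.
PM2.5: 185.3 ∈ [125.5, 225.4] ↔ index [201, 300].
201 + (185.3−125.5)·(300−201)/(225.4−125.5) = 201 + 59.8·99/99.9 ≈ 260.26, so AQI = 260.
CO: 26.80 ∈ [21.87, 30.26] ↔ index [201, 300].
201 + (26.80−21.87)·(300−201)/(30.26−21.87) = 201 + 4.93·99/8.39 ≈ 259.17, so AQI = 259.
Sub-indices: NO₂→60, SO₂→84, PM10→187, PM2.5→260, CO→259. Overall AQI = max = 260; dominant pollutant is PM2.5.

260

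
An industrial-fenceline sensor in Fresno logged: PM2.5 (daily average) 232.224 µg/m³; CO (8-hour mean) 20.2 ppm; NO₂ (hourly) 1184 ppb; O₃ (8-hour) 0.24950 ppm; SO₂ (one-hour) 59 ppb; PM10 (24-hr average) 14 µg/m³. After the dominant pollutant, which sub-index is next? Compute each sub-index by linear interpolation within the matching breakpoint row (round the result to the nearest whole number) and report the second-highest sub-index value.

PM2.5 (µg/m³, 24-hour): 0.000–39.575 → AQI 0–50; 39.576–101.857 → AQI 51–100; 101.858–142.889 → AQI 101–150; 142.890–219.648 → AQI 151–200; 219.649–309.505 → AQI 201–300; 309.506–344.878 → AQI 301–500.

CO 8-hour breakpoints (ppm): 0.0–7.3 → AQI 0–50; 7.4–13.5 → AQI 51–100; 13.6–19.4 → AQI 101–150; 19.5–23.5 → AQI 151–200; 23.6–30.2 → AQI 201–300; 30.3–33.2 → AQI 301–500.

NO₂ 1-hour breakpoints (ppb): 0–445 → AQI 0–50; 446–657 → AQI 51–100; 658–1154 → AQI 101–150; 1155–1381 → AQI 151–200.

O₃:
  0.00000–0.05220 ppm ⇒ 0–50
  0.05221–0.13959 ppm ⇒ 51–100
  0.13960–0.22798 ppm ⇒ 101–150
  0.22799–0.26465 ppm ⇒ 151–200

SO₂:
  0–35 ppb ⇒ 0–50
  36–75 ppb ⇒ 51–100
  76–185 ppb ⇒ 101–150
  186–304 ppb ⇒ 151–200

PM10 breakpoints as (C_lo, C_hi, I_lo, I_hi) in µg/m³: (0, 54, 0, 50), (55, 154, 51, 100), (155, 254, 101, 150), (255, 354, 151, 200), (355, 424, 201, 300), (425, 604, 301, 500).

180

PM2.5: 232.224 lies in 219.649–309.505, so I_lo=201, I_hi=300, C_lo=219.649, C_hi=309.505.
(300−201)/(309.505−219.649) × (232.224−219.649) + 201 = 99/89.856 × 12.575 + 201 ≈ 214.85 → 215.
CO: row 19.5–23.5 (AQI 151–200). (200−151)·(20.2−19.5)/(23.5−19.5) + 151 = 49·0.7/4.0 + 151 ≈ 159.58 → 160.
NO₂: 1184 lies in 1155–1381, so I_lo=151, I_hi=200, C_lo=1155, C_hi=1381.
(200−151)/(1381−1155) × (1184−1155) + 151 = 49/226 × 29 + 151 ≈ 157.29 → 157.
O₃ 0.24950: bracket 0.22799–0.26465 → index 151–200; slope 49/0.03666, offset 0.02151.
AQI = 151 + 49/0.03666·0.02151 ≈ 179.75 ⇒ 180.
SO₂ 59: bracket 36–75 → index 51–100; slope 49/39, offset 23.
AQI = 51 + 49/39·23 ≈ 79.90 ⇒ 80.
PM10: 14 ∈ [0, 54] ↔ index [0, 50].
0 + (14−0)·(50−0)/(54−0) = 0 + 14·50/54 ≈ 12.96, so AQI = 13.
Sub-indices: PM2.5→215, CO→160, NO₂→157, O₃→180, SO₂→80, PM10→13. Ranked high→low: 215, 180, 160, 157, 80, 13. Second-highest sub-index = 180.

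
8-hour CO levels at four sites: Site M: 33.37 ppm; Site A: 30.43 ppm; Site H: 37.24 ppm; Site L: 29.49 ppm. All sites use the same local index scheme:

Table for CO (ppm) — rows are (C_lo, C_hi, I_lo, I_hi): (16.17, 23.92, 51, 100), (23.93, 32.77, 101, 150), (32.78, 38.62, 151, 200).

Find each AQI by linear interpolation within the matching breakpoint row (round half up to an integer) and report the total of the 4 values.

613

Site M: row 32.78–38.62 (AQI 151–200). (200−151)·(33.37−32.78)/(38.62−32.78) + 151 = 49·0.59/5.84 + 151 ≈ 155.95 → 156.
Site A: 30.43 lies in 23.93–32.77, so I_lo=101, I_hi=150, C_lo=23.93, C_hi=32.77.
(150−101)/(32.77−23.93) × (30.43−23.93) + 101 = 49/8.84 × 6.50 + 101 ≈ 137.03 → 137.
Site H 37.24: bracket 32.78–38.62 → index 151–200; slope 49/5.84, offset 4.46.
AQI = 151 + 49/5.84·4.46 ≈ 188.42 ⇒ 188.
Site L: 29.49 lies in 23.93–32.77, so I_lo=101, I_hi=150, C_lo=23.93, C_hi=32.77.
(150−101)/(32.77−23.93) × (29.49−23.93) + 101 = 49/8.84 × 5.56 + 101 ≈ 131.82 → 132.
AQIs: Site M=156, Site A=137, Site H=188, Site L=132. Sum = 156 + 137 + 188 + 132 = 613.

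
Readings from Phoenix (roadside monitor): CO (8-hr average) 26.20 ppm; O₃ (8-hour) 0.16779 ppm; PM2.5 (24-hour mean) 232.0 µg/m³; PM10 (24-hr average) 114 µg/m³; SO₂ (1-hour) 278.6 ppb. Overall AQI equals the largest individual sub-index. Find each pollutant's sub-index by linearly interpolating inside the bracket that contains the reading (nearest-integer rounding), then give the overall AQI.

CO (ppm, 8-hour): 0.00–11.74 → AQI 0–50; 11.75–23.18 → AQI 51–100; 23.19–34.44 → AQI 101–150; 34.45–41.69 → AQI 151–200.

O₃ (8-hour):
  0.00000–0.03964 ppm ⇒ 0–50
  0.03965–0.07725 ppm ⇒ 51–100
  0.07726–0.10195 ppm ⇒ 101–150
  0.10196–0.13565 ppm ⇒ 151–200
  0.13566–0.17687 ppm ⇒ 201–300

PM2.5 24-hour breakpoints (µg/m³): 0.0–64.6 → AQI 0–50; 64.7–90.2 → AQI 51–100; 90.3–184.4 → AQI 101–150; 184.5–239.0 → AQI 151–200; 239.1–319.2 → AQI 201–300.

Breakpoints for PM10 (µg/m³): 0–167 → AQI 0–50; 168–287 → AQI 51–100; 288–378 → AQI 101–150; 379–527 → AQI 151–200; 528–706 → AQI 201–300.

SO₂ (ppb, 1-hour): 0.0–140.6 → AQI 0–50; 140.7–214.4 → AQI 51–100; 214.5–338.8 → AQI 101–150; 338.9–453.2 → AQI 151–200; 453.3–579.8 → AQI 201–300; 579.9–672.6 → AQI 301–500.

278

CO: 26.20 ∈ [23.19, 34.44] ↔ index [101, 150].
101 + (26.20−23.19)·(150−101)/(34.44−23.19) = 101 + 3.01·49/11.25 ≈ 114.11, so AQI = 114.
O₃: row 0.13566–0.17687 (AQI 201–300). (300−201)·(0.16779−0.13566)/(0.17687−0.13566) + 201 = 99·0.03213/0.04121 + 201 ≈ 278.19 → 278.
PM2.5: 232.0 lies in 184.5–239.0, so I_lo=151, I_hi=200, C_lo=184.5, C_hi=239.0.
(200−151)/(239.0−184.5) × (232.0−184.5) + 151 = 49/54.5 × 47.5 + 151 ≈ 193.71 → 194.
PM10: 114 lies in 0–167, so I_lo=0, I_hi=50, C_lo=0, C_hi=167.
(50−0)/(167−0) × (114−0) + 0 = 50/167 × 114 + 0 ≈ 34.13 → 34.
SO₂ 278.6: bracket 214.5–338.8 → index 101–150; slope 49/124.3, offset 64.1.
AQI = 101 + 49/124.3·64.1 ≈ 126.27 ⇒ 126.
Sub-indices: CO→114, O₃→278, PM2.5→194, PM10→34, SO₂→126. Overall AQI = max = 278; dominant pollutant is O₃.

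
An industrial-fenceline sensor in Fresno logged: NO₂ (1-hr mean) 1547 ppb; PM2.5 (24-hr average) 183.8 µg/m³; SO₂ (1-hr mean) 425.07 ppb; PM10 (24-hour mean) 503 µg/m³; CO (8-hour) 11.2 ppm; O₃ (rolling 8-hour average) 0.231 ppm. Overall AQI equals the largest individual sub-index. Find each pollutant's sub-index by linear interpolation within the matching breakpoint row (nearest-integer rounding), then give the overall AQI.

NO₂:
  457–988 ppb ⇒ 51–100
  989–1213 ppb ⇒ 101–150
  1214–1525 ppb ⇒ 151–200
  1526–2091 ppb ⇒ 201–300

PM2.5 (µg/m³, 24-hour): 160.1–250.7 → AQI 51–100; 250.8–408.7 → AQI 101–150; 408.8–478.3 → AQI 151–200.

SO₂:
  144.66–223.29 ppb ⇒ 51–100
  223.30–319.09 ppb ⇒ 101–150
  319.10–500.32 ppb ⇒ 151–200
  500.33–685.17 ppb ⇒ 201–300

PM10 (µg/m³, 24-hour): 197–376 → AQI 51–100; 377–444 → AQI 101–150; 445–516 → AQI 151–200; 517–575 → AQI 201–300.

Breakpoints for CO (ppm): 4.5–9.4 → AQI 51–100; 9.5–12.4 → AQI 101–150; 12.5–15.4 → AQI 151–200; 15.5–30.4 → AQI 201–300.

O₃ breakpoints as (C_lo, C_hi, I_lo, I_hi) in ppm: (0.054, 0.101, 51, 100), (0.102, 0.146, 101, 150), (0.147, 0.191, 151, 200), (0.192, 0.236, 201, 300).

289

NO₂: 1547 ∈ [1526, 2091] ↔ index [201, 300].
201 + (1547−1526)·(300−201)/(2091−1526) = 201 + 21·99/565 ≈ 204.68, so AQI = 205.
PM2.5: row 160.1–250.7 (AQI 51–100). (100−51)·(183.8−160.1)/(250.7−160.1) + 51 = 49·23.7/90.6 + 51 ≈ 63.82 → 64.
SO₂: 425.07 lies in 319.10–500.32, so I_lo=151, I_hi=200, C_lo=319.10, C_hi=500.32.
(200−151)/(500.32−319.10) × (425.07−319.10) + 151 = 49/181.22 × 105.97 + 151 ≈ 179.65 → 180.
PM10: 503 ∈ [445, 516] ↔ index [151, 200].
151 + (503−445)·(200−151)/(516−445) = 151 + 58·49/71 ≈ 191.03, so AQI = 191.
CO 11.2: bracket 9.5–12.4 → index 101–150; slope 49/2.9, offset 1.7.
AQI = 101 + 49/2.9·1.7 ≈ 129.72 ⇒ 130.
O₃: 0.231 lies in 0.192–0.236, so I_lo=201, I_hi=300, C_lo=0.192, C_hi=0.236.
(300−201)/(0.236−0.192) × (0.231−0.192) + 201 = 99/0.044 × 0.039 + 201 ≈ 288.75 → 289.
Sub-indices: NO₂→205, PM2.5→64, SO₂→180, PM10→191, CO→130, O₃→289. Overall AQI = max = 289; dominant pollutant is O₃.
AQI 289: Very Unhealthy.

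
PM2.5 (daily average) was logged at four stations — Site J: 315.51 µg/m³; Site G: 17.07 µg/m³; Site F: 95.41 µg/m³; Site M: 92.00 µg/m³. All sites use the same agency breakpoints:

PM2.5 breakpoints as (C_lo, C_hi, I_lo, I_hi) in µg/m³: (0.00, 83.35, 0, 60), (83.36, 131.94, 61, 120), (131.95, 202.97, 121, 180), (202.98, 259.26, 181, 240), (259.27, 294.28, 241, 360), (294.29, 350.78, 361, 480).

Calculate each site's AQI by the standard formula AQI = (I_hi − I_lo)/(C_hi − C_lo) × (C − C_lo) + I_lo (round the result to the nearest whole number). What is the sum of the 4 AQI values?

Site J: 315.51 lies in 294.29–350.78, so I_lo=361, I_hi=480, C_lo=294.29, C_hi=350.78.
(480−361)/(350.78−294.29) × (315.51−294.29) + 361 = 119/56.49 × 21.22 + 361 ≈ 405.70 → 406.
Site G: 17.07 ∈ [0.00, 83.35] ↔ index [0, 60].
0 + (17.07−0.00)·(60−0)/(83.35−0.00) = 0 + 17.07·60/83.35 ≈ 12.29, so AQI = 12.
Site F: 95.41 lies in 83.36–131.94, so I_lo=61, I_hi=120, C_lo=83.36, C_hi=131.94.
(120−61)/(131.94−83.36) × (95.41−83.36) + 61 = 59/48.58 × 12.05 + 61 ≈ 75.63 → 76.
Site M: 92.00 lies in 83.36–131.94, so I_lo=61, I_hi=120, C_lo=83.36, C_hi=131.94.
(120−61)/(131.94−83.36) × (92.00−83.36) + 61 = 59/48.58 × 8.64 + 61 ≈ 71.49 → 71.
AQIs: Site J=406, Site G=12, Site F=76, Site M=71. Sum = 406 + 12 + 76 + 71 = 565.

565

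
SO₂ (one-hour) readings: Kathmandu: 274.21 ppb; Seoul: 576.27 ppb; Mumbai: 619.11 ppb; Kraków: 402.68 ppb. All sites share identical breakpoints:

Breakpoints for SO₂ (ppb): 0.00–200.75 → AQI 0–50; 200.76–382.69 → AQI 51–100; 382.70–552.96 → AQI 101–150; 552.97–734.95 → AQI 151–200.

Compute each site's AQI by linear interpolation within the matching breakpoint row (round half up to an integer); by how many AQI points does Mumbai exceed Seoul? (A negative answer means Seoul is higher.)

12

Kathmandu: 274.21 lies in 200.76–382.69, so I_lo=51, I_hi=100, C_lo=200.76, C_hi=382.69.
(100−51)/(382.69−200.76) × (274.21−200.76) + 51 = 49/181.93 × 73.45 + 51 ≈ 70.78 → 71.
Seoul: 576.27 lies in 552.97–734.95, so I_lo=151, I_hi=200, C_lo=552.97, C_hi=734.95.
(200−151)/(734.95−552.97) × (576.27−552.97) + 151 = 49/181.98 × 23.30 + 151 ≈ 157.27 → 157.
Mumbai: 619.11 lies in 552.97–734.95, so I_lo=151, I_hi=200, C_lo=552.97, C_hi=734.95.
(200−151)/(734.95−552.97) × (619.11−552.97) + 151 = 49/181.98 × 66.14 + 151 ≈ 168.81 → 169.
Kraków: 402.68 lies in 382.70–552.96, so I_lo=101, I_hi=150, C_lo=382.70, C_hi=552.96.
(150−101)/(552.96−382.70) × (402.68−382.70) + 101 = 49/170.26 × 19.98 + 101 ≈ 106.75 → 107.
AQIs: Kathmandu=71, Seoul=157, Mumbai=169, Kraków=107. Mumbai (169) − Seoul (157) = 12.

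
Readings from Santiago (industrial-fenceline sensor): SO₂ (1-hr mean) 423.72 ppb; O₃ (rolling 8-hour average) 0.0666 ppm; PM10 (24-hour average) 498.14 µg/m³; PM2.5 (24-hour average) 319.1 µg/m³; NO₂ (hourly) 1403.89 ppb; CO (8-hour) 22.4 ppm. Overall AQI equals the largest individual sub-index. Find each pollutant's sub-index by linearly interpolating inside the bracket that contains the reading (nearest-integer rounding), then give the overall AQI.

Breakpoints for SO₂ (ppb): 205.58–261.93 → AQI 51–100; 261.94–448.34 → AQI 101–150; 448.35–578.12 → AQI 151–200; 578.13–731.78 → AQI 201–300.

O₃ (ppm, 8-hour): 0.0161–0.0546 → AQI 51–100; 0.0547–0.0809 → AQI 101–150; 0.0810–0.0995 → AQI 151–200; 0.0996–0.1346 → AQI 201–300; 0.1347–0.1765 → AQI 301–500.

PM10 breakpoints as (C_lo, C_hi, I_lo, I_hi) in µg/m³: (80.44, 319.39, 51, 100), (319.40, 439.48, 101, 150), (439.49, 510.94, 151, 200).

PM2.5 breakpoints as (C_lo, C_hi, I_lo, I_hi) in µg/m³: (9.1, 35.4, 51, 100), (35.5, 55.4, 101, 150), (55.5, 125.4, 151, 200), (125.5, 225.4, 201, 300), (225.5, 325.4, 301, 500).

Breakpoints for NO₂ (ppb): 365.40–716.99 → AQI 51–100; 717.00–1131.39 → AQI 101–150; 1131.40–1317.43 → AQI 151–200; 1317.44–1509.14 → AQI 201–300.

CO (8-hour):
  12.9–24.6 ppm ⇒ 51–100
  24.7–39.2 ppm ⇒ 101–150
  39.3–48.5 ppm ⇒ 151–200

SO₂ 423.72: bracket 261.94–448.34 → index 101–150; slope 49/186.40, offset 161.78.
AQI = 101 + 49/186.40·161.78 ≈ 143.53 ⇒ 144.
O₃: row 0.0547–0.0809 (AQI 101–150). (150−101)·(0.0666−0.0547)/(0.0809−0.0547) + 101 = 49·0.0119/0.0262 + 101 ≈ 123.26 → 123.
PM10: 498.14 lies in 439.49–510.94, so I_lo=151, I_hi=200, C_lo=439.49, C_hi=510.94.
(200−151)/(510.94−439.49) × (498.14−439.49) + 151 = 49/71.45 × 58.65 + 151 ≈ 191.22 → 191.
PM2.5 319.1: bracket 225.5–325.4 → index 301–500; slope 199/99.9, offset 93.6.
AQI = 301 + 199/99.9·93.6 ≈ 487.45 ⇒ 487.
NO₂: 1403.89 lies in 1317.44–1509.14, so I_lo=201, I_hi=300, C_lo=1317.44, C_hi=1509.14.
(300−201)/(1509.14−1317.44) × (1403.89−1317.44) + 201 = 99/191.70 × 86.45 + 201 ≈ 245.65 → 246.
CO 22.4: bracket 12.9–24.6 → index 51–100; slope 49/11.7, offset 9.5.
AQI = 51 + 49/11.7·9.5 ≈ 90.79 ⇒ 91.
Sub-indices: SO₂→144, O₃→123, PM10→191, PM2.5→487, NO₂→246, CO→91. Overall AQI = max = 487; dominant pollutant is PM2.5.

487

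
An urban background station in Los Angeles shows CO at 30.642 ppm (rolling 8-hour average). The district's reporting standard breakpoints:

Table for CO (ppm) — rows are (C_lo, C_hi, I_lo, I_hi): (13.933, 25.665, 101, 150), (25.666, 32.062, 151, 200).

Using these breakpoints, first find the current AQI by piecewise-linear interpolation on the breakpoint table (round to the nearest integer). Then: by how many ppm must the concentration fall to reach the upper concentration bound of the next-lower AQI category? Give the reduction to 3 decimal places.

CO: 30.642 ∈ [25.666, 32.062] ↔ index [151, 200].
151 + (30.642−25.666)·(200−151)/(32.062−25.666) = 151 + 4.976·49/6.396 ≈ 189.12, so AQI = 189.
Current AQI 189 is in the Unhealthy range (151–200). The next-lower category tops out at AQI 150, whose upper concentration bound is 25.665 ppm.
Reduction needed = 30.642 − 25.665 = 4.977 ppm.

4.977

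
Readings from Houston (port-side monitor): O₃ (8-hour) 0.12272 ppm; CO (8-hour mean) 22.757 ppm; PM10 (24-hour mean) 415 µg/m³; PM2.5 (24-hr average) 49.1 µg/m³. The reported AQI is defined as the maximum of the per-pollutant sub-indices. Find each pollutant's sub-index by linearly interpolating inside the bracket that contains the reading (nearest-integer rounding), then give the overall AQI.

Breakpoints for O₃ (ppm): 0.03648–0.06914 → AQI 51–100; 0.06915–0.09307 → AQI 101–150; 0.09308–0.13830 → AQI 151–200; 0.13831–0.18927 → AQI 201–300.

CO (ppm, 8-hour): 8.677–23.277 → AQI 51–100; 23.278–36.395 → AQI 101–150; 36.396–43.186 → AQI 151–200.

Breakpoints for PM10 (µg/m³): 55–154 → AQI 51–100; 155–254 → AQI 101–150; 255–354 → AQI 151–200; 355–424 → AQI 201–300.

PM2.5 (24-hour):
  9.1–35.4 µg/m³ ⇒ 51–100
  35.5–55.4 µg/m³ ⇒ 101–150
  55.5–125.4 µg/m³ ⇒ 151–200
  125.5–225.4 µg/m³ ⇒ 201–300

O₃: 0.12272 lies in 0.09308–0.13830, so I_lo=151, I_hi=200, C_lo=0.09308, C_hi=0.13830.
(200−151)/(0.13830−0.09308) × (0.12272−0.09308) + 151 = 49/0.04522 × 0.02964 + 151 ≈ 183.12 → 183.
CO 22.757: bracket 8.677–23.277 → index 51–100; slope 49/14.600, offset 14.080.
AQI = 51 + 49/14.600·14.080 ≈ 98.25 ⇒ 98.
PM10: row 355–424 (AQI 201–300). (300−201)·(415−355)/(424−355) + 201 = 99·60/69 + 201 ≈ 287.09 → 287.
PM2.5: 49.1 ∈ [35.5, 55.4] ↔ index [101, 150].
101 + (49.1−35.5)·(150−101)/(55.4−35.5) = 101 + 13.6·49/19.9 ≈ 134.49, so AQI = 134.
Sub-indices: O₃→183, CO→98, PM10→287, PM2.5→134. Overall AQI = max = 287; dominant pollutant is PM10.

287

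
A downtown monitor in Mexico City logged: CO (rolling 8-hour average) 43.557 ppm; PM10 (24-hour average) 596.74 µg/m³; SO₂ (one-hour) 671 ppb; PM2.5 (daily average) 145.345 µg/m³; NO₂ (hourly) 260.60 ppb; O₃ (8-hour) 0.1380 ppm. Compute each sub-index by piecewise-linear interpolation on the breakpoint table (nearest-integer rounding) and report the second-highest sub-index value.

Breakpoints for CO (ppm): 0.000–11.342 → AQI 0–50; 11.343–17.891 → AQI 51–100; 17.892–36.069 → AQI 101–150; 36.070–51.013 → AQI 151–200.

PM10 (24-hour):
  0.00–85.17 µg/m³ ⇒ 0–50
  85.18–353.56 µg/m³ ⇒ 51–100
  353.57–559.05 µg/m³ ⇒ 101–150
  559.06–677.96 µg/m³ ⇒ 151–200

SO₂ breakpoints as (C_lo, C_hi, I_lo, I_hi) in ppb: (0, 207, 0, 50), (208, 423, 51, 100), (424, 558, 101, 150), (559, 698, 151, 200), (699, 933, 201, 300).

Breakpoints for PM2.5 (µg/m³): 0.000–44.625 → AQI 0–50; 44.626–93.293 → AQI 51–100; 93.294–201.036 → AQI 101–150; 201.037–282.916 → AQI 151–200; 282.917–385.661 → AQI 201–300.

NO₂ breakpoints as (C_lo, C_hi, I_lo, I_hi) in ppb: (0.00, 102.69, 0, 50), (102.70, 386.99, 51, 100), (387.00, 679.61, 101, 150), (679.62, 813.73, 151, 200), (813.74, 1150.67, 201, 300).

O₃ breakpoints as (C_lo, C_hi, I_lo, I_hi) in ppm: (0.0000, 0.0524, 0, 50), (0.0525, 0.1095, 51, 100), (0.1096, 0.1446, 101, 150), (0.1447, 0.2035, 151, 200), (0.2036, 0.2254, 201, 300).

176

CO 43.557: bracket 36.070–51.013 → index 151–200; slope 49/14.943, offset 7.487.
AQI = 151 + 49/14.943·7.487 ≈ 175.55 ⇒ 176.
PM10: 596.74 ∈ [559.06, 677.96] ↔ index [151, 200].
151 + (596.74−559.06)·(200−151)/(677.96−559.06) = 151 + 37.68·49/118.90 ≈ 166.53, so AQI = 167.
SO₂ 671: bracket 559–698 → index 151–200; slope 49/139, offset 112.
AQI = 151 + 49/139·112 ≈ 190.48 ⇒ 190.
PM2.5: row 93.294–201.036 (AQI 101–150). (150−101)·(145.345−93.294)/(201.036−93.294) + 101 = 49·52.051/107.742 + 101 ≈ 124.67 → 125.
NO₂ 260.60: bracket 102.70–386.99 → index 51–100; slope 49/284.29, offset 157.90.
AQI = 51 + 49/284.29·157.90 ≈ 78.22 ⇒ 78.
O₃: row 0.1096–0.1446 (AQI 101–150). (150−101)·(0.1380−0.1096)/(0.1446−0.1096) + 101 = 49·0.0284/0.0350 + 101 ≈ 140.76 → 141.
Sub-indices: CO→176, PM10→167, SO₂→190, PM2.5→125, NO₂→78, O₃→141. Ranked high→low: 190, 176, 167, 141, 125, 78. Second-highest sub-index = 176.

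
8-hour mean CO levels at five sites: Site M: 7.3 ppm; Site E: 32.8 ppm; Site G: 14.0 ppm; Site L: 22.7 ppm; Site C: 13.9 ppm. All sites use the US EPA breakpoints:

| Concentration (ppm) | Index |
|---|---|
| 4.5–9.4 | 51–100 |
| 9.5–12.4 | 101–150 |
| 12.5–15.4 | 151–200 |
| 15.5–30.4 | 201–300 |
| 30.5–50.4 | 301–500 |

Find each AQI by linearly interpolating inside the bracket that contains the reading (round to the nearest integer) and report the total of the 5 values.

Site M: 7.3 lies in 4.5–9.4, so I_lo=51, I_hi=100, C_lo=4.5, C_hi=9.4.
(100−51)/(9.4−4.5) × (7.3−4.5) + 51 = 49/4.9 × 2.8 + 51 ≈ 79.00 → 79.
Site E: row 30.5–50.4 (AQI 301–500). (500−301)·(32.8−30.5)/(50.4−30.5) + 301 = 199·2.3/19.9 + 301 ≈ 324.00 → 324.
Site G: 14.0 lies in 12.5–15.4, so I_lo=151, I_hi=200, C_lo=12.5, C_hi=15.4.
(200−151)/(15.4−12.5) × (14.0−12.5) + 151 = 49/2.9 × 1.5 + 151 ≈ 176.34 → 176.
Site L: 22.7 ∈ [15.5, 30.4] ↔ index [201, 300].
201 + (22.7−15.5)·(300−201)/(30.4−15.5) = 201 + 7.2·99/14.9 ≈ 248.84, so AQI = 249.
Site C: 13.9 ∈ [12.5, 15.4] ↔ index [151, 200].
151 + (13.9−12.5)·(200−151)/(15.4−12.5) = 151 + 1.4·49/2.9 ≈ 174.66, so AQI = 175.
AQIs: Site M=79, Site E=324, Site G=176, Site L=249, Site C=175. Sum = 79 + 324 + 176 + 249 + 175 = 1003.

1003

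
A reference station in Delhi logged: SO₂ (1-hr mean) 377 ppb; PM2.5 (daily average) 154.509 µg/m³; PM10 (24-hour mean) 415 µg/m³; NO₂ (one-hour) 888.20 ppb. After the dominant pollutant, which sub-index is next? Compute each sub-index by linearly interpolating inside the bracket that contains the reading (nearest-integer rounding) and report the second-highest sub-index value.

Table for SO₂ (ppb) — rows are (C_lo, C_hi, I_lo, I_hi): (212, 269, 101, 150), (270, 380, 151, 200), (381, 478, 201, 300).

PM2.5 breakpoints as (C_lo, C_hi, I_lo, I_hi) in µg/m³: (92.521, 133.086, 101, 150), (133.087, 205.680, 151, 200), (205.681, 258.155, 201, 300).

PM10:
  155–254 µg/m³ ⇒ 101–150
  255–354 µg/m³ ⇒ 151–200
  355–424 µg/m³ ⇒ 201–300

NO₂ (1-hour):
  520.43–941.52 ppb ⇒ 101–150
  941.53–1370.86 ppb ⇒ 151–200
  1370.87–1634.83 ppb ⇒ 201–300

199

SO₂: 377 ∈ [270, 380] ↔ index [151, 200].
151 + (377−270)·(200−151)/(380−270) = 151 + 107·49/110 ≈ 198.66, so AQI = 199.
PM2.5: 154.509 ∈ [133.087, 205.680] ↔ index [151, 200].
151 + (154.509−133.087)·(200−151)/(205.680−133.087) = 151 + 21.422·49/72.593 ≈ 165.46, so AQI = 165.
PM10: 415 lies in 355–424, so I_lo=201, I_hi=300, C_lo=355, C_hi=424.
(300−201)/(424−355) × (415−355) + 201 = 99/69 × 60 + 201 ≈ 287.09 → 287.
NO₂: 888.20 lies in 520.43–941.52, so I_lo=101, I_hi=150, C_lo=520.43, C_hi=941.52.
(150−101)/(941.52−520.43) × (888.20−520.43) + 101 = 49/421.09 × 367.77 + 101 ≈ 143.80 → 144.
Sub-indices: SO₂→199, PM2.5→165, PM10→287, NO₂→144. Ranked high→low: 287, 199, 165, 144. Second-highest sub-index = 199.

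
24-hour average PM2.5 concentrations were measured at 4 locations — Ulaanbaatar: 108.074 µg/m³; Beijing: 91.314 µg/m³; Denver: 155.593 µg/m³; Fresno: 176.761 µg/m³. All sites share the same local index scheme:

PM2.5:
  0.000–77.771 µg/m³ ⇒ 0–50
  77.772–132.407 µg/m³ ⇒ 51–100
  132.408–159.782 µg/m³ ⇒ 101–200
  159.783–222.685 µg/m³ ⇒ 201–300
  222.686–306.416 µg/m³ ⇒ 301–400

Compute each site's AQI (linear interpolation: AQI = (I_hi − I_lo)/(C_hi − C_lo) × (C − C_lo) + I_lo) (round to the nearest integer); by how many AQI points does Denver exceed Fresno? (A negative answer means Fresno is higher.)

Ulaanbaatar: row 77.772–132.407 (AQI 51–100). (100−51)·(108.074−77.772)/(132.407−77.772) + 51 = 49·30.302/54.635 + 51 ≈ 78.18 → 78.
Beijing: 91.314 lies in 77.772–132.407, so I_lo=51, I_hi=100, C_lo=77.772, C_hi=132.407.
(100−51)/(132.407−77.772) × (91.314−77.772) + 51 = 49/54.635 × 13.542 + 51 ≈ 63.15 → 63.
Denver 155.593: bracket 132.408–159.782 → index 101–200; slope 99/27.374, offset 23.185.
AQI = 101 + 99/27.374·23.185 ≈ 184.85 ⇒ 185.
Fresno: 176.761 ∈ [159.783, 222.685] ↔ index [201, 300].
201 + (176.761−159.783)·(300−201)/(222.685−159.783) = 201 + 16.978·99/62.902 ≈ 227.72, so AQI = 228.
AQIs: Ulaanbaatar=78, Beijing=63, Denver=185, Fresno=228. Denver (185) − Fresno (228) = -43.

-43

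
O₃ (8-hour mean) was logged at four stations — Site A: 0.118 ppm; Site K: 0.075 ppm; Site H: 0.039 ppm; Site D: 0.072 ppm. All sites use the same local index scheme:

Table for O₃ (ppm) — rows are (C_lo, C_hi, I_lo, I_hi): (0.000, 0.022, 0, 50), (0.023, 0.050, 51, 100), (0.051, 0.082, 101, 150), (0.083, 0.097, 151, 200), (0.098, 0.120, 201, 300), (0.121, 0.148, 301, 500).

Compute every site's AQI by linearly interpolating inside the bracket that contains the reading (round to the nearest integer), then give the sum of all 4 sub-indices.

644

Site A: row 0.098–0.120 (AQI 201–300). (300−201)·(0.118−0.098)/(0.120−0.098) + 201 = 99·0.020/0.022 + 201 ≈ 291.00 → 291.
Site K: row 0.051–0.082 (AQI 101–150). (150−101)·(0.075−0.051)/(0.082−0.051) + 101 = 49·0.024/0.031 + 101 ≈ 138.94 → 139.
Site H: row 0.023–0.050 (AQI 51–100). (100−51)·(0.039−0.023)/(0.050−0.023) + 51 = 49·0.016/0.027 + 51 ≈ 80.04 → 80.
Site D: row 0.051–0.082 (AQI 101–150). (150−101)·(0.072−0.051)/(0.082−0.051) + 101 = 49·0.021/0.031 + 101 ≈ 134.19 → 134.
AQIs: Site A=291, Site K=139, Site H=80, Site D=134. Sum = 291 + 139 + 80 + 134 = 644.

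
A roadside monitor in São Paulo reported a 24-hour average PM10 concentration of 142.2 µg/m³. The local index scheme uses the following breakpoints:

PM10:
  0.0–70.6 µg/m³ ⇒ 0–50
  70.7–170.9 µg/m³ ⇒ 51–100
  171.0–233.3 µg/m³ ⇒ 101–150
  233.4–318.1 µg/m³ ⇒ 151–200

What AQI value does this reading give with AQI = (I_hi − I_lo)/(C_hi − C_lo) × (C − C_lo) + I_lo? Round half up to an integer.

PM10: 142.2 lies in 70.7–170.9, so I_lo=51, I_hi=100, C_lo=70.7, C_hi=170.9.
(100−51)/(170.9−70.7) × (142.2−70.7) + 51 = 49/100.2 × 71.5 + 51 ≈ 85.97 → 86.
AQI 86 falls in the Moderate category.

86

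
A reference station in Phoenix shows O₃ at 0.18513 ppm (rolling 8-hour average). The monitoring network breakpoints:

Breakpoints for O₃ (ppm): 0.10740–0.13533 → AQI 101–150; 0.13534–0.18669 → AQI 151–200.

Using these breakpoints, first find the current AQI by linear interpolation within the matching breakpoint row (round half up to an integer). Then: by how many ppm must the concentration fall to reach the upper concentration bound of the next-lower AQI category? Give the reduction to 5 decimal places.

0.04980

O₃: 0.18513 ∈ [0.13534, 0.18669] ↔ index [151, 200].
151 + (0.18513−0.13534)·(200−151)/(0.18669−0.13534) = 151 + 0.04979·49/0.05135 ≈ 198.51, so AQI = 199.
Current AQI 199 is in the Unhealthy range (151–200). The next-lower category tops out at AQI 150, whose upper concentration bound is 0.13533 ppm.
Reduction needed = 0.18513 − 0.13533 = 0.04980 ppm.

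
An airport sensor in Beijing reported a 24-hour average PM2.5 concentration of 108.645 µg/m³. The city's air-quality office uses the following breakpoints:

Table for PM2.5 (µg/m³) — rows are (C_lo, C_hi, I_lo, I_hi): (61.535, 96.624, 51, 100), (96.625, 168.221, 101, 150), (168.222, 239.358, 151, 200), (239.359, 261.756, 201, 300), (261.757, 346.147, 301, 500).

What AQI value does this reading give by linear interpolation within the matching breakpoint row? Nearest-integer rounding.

PM2.5: 108.645 ∈ [96.625, 168.221] ↔ index [101, 150].
101 + (108.645−96.625)·(150−101)/(168.221−96.625) = 101 + 12.020·49/71.596 ≈ 109.23, so AQI = 109.

109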